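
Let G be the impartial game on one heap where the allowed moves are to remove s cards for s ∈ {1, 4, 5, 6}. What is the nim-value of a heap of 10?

1

Compute g(0), g(1), … for moves {1, 4, 5, 6}:
k:     0  1  2  3  4  5  6  7  8  9 10
g(k):  0  1  0  1  2  3  2  3  4  0  1
So g(10) = 1.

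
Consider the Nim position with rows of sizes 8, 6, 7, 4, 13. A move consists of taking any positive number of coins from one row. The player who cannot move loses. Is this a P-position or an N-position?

P-position

In binary:
  1000  (8)
  0110  (6)
  0111  (7)
  0100  (4)
  1101  (13)
  ----
  0000  (0)
The nim-sum is 0, so this is a P-position: the player to move is in a losing position under optimal play.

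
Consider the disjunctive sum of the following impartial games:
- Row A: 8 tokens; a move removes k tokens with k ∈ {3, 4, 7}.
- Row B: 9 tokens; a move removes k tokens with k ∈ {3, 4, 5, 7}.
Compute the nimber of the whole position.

1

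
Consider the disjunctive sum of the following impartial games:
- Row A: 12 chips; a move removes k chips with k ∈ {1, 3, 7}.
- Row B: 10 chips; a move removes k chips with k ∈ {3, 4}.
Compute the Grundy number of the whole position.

1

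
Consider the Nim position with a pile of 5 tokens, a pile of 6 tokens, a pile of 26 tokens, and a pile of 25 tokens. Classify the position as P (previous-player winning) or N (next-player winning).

P-position

In binary:
  00101  (5)
  00110  (6)
  11010  (26)
  11001  (25)
  -----
  00000  (0)
The nim-sum is 0, so this is a P-position: the player to move is in a losing position under optimal play.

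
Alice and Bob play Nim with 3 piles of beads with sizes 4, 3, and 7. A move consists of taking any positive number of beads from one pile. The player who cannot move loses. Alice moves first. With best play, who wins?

Compute the nim-sum pairwise:
4 ^ 3 = 7
7 ^ 7 = 0
The nim-sum is 0, so this is a P-position: the player to move is in a losing position under optimal play; Alice is about to move from it and so loses — Bob wins.

Bob wins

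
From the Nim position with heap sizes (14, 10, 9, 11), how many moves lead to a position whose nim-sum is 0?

1

Nim-sum: 14 ⊕ 10 ⊕ 9 ⊕ 11 = 6.
The overall nim-sum is X = 6. A heap of size p has a winning move iff p XOR X < p (reduce it to p XOR X).
  14: 14 XOR 6 = 8 < 14 — winning move (to 8).
  10: 10 XOR 6 = 12 ≥ 10 — no move.
  9: 9 XOR 6 = 15 ≥ 9 — no move.
  11: 11 XOR 6 = 13 ≥ 11 — no move.
That gives 1 winning move.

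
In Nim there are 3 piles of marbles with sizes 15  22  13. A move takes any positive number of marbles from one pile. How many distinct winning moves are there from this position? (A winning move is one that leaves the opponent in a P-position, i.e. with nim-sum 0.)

1

In binary:
  01111  (15)
  10110  (22)
  01101  (13)
  -----
  10100  (20)
The overall nim-sum is X = 20. A pile of size p has a winning move iff p XOR X < p (reduce it to p XOR X).
  15: 15 XOR 20 = 27 ≥ 15 — no move.
  22: 22 XOR 20 = 2 < 22 — winning move (to 2).
  13: 13 XOR 20 = 25 ≥ 13 — no move.
That gives 1 winning move.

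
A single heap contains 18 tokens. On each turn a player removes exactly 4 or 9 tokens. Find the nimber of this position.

Compute g(0), g(1), … for moves {4, 9}:
k:     0  1  2  3  4  5  6  7  8  9 10 11 12 13 14 15 16 17 18
g(k):  0  0  0  0  1  1  1  1  0  2  2  2  1  0  0  0  0  1  1
So g(18) = 1.

1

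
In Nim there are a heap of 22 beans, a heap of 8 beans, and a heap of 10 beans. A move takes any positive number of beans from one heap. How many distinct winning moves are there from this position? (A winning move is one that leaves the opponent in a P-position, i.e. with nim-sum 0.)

Write each in binary and XOR column by column:
  10110  (22)
  01000  (8)
  01010  (10)
  -----
  10100  (20)
The overall nim-sum is X = 20. A heap of size p has a winning move iff p XOR X < p (reduce it to p XOR X).
  22: 22 XOR 20 = 2 < 22 — winning move (to 2).
  8: 8 XOR 20 = 28 ≥ 8 — no move.
  10: 10 XOR 20 = 30 ≥ 10 — no move.
That gives 1 winning move.

1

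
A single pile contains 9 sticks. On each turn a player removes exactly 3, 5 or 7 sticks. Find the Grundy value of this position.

Compute g(0), g(1), … for moves {3, 5, 7}:
k:     0  1  2  3  4  5  6  7  8  9
g(k):  0  0  0  1  1  1  2  2  2  3
So g(9) = 3.

3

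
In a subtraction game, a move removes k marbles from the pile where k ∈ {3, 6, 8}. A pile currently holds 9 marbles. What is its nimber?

3

Build the Grundy sequence with g(k) = mex{g(k−s) : s ∈ {3, 6, 8}, s ≤ k}:
g(0) = mex{} = 0
g(1) = mex{} = 0
g(2) = mex{} = 0
g(3) = mex{0} = 1
g(4) = mex{0} = 1
g(5) = mex{0} = 1
g(6) = mex{0,1} = 2
g(7) = mex{0,1} = 2
g(8) = mex{0,1} = 2
g(9) = mex{0,1,2} = 3
So g(9) = 3.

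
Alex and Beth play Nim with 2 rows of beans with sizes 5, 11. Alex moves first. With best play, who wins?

Nim-sum: 5 XOR 11 = 14.
The nim-sum is 14 ≠ 0, so this is an N-position: the player to move can win; Alex has a winning move.

Alex wins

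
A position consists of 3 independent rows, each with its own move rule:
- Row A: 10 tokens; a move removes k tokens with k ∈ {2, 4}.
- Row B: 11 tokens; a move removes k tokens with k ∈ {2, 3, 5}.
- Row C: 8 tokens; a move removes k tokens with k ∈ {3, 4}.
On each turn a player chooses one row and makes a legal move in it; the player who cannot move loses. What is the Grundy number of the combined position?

For row A, compute g(0), g(1), … with moves {2, 4}:
k:     0  1  2  3  4  5  6  7  8  9 10
g(k):  0  0  1  1  2  2  0  0  1  1  2
So g(10) = 2.
Grundy values for row B (subtraction set {2, 3, 5}):
g(0) = mex{} = 0
g(1) = mex{} = 0
g(2) = mex{0} = 1
g(3) = mex{0} = 1
g(4) = mex{0,1} = 2
g(5) = mex{0,1} = 2
g(6) = mex{0,1,2} = 3
g(7) = mex{1,2} = 0
g(8) = mex{1,2,3} = 0
g(9) = mex{0,2,3} = 1
g(10) = mex{0,2} = 1
g(11) = mex{0,1,3} = 2
So g(11) = 2.
Build the Grundy sequence for row C with g(k) = mex{g(k−s) : s ∈ {3, 4}, s ≤ k}:
g(0) = mex{} = 0
g(1) = mex{} = 0
g(2) = mex{} = 0
g(3) = mex{0} = 1
g(4) = mex{0} = 1
g(5) = mex{0} = 1
g(6) = mex{0,1} = 2
g(7) = mex{1} = 0
g(8) = mex{1} = 0
So g(8) = 0.
By the Sprague-Grundy theorem, the Grundy value of a sum of independent games is the XOR of the component values.
Combined value = 2 ⊕ 2 ⊕ 0 = 0.

0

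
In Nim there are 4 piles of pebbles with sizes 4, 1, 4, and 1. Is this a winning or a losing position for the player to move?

Write each in binary and XOR column by column:
  100  (4)
  001  (1)
  100  (4)
  001  (1)
  ---
  000  (0)
The nim-sum is 0, so this is a P-position: the player to move is in a losing position under optimal play.

Losing position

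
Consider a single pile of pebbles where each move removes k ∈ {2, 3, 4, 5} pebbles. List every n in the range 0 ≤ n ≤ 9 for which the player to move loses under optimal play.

Build the Grundy sequence with g(k) = mex{g(k−s) : s ∈ {2, 3, 4, 5}, s ≤ k}:
k:     0  1  2  3  4  5  6  7  8  9
g(k):  0  0  1  1  2  2  3  0  0  1
The P-positions (g = 0) in 0..9 are 0, 1, 7, 8.

0, 1, 7, 8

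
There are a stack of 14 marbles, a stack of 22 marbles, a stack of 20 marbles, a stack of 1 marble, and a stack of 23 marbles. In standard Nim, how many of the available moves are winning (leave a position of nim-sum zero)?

3

Compute the nim-sum pairwise:
14 ^ 22 = 24
24 ^ 20 = 12
12 ^ 1 = 13
13 ^ 23 = 26
The overall nim-sum is X = 26. A stack of size p has a winning move iff p XOR X < p (reduce it to p XOR X).
  14: 14 XOR 26 = 20 ≥ 14 — no move.
  22: 22 XOR 26 = 12 < 22 — winning move (to 12).
  20: 20 XOR 26 = 14 < 20 — winning move (to 14).
  1: 1 XOR 26 = 27 ≥ 1 — no move.
  23: 23 XOR 26 = 13 < 23 — winning move (to 13).
That gives 3 winning moves.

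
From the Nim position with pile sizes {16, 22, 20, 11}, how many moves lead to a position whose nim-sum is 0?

Compute the nim-sum pairwise:
16 ^ 22 = 6
6 ^ 20 = 18
18 ^ 11 = 25
The overall nim-sum is X = 25. A pile of size p has a winning move iff p XOR X < p (reduce it to p XOR X).
  16: 16 XOR 25 = 9 < 16 — winning move (to 9).
  22: 22 XOR 25 = 15 < 22 — winning move (to 15).
  20: 20 XOR 25 = 13 < 20 — winning move (to 13).
  11: 11 XOR 25 = 18 ≥ 11 — no move.
That gives 3 winning moves.

3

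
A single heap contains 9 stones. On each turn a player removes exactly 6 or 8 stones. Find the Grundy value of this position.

1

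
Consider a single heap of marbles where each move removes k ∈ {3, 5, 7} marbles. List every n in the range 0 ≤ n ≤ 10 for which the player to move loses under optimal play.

0, 1, 2, 10

Compute g(0), g(1), … for moves {3, 5, 7}:
g(0) = mex{} = 0
g(1) = mex{} = 0
g(2) = mex{} = 0
g(3) = mex{0} = 1
g(4) = mex{0} = 1
g(5) = mex{0} = 1
g(6) = mex{0,1} = 2
g(7) = mex{0,1} = 2
g(8) = mex{0,1} = 2
g(9) = mex{0,1,2} = 3
g(10) = mex{1,2} = 0
The P-positions (g = 0) in 0..10 are 0, 1, 2, 10.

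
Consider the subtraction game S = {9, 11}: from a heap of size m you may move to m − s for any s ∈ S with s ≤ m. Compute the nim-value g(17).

Compute g(0), g(1), … for moves {9, 11}:
k:     0  1  2  3  4  5  6  7  8  9 10 11 12 13 14 15 16 17
g(k):  0  0  0  0  0  0  0  0  0  1  1  1  1  1  1  1  1  1
So g(17) = 1.

1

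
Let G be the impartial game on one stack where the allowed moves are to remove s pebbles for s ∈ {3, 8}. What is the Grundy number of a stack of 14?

Build the Grundy sequence with g(k) = mex{g(k−s) : s ∈ {3, 8}, s ≤ k}:
g(0) = mex{} = 0
g(1) = mex{} = 0
g(2) = mex{} = 0
g(3) = mex{0} = 1
g(4) = mex{0} = 1
g(5) = mex{0} = 1
g(6) = mex{1} = 0
g(7) = mex{1} = 0
g(8) = mex{0,1} = 2
g(9) = mex{0} = 1
g(10) = mex{0} = 1
g(11) = mex{1,2} = 0
g(12) = mex{1} = 0
g(13) = mex{1} = 0
g(14) = mex{0} = 1
So g(14) = 1.

1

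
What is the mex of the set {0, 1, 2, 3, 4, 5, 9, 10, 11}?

6

The values 0, 1, 2, 3, 4, 5 are all present; 6 is the first non-negative integer missing from the set.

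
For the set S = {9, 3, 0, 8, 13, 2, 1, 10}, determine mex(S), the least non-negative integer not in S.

4

The values 0, 1, 2, 3 are all present; 4 is the first non-negative integer missing from the set.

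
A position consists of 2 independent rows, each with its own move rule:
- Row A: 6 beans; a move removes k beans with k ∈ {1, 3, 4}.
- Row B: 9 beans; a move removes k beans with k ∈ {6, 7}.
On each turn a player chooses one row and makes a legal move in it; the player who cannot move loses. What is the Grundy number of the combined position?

3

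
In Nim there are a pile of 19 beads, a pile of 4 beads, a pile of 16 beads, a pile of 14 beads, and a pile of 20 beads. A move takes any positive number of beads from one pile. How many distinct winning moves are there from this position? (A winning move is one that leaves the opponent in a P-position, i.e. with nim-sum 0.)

3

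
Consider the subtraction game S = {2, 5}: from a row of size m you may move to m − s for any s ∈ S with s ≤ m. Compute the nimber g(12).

2

Build the Grundy sequence with g(k) = mex{g(k−s) : s ∈ {2, 5}, s ≤ k}:
k:     0  1  2  3  4  5  6  7  8  9 10 11 12
g(k):  0  0  1  1  0  2  1  0  0  1  1  0  2
So g(12) = 2.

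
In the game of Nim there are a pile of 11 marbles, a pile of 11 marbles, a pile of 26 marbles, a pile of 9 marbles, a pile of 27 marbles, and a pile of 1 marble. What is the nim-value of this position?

Write each in binary and XOR column by column:
  01011  (11)
  01011  (11)
  11010  (26)
  01001  (9)
  11011  (27)
  00001  (1)
  -----
  01001  (9)

9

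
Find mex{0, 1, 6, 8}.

2

The values 0, 1 are all present; 2 is the first non-negative integer missing from the set.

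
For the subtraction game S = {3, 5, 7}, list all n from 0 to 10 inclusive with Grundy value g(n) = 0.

Grundy values for subtraction set {3, 5, 7}:
k:     0  1  2  3  4  5  6  7  8  9 10
g(k):  0  0  0  1  1  1  2  2  2  3  0
The P-positions (g = 0) in 0..10 are 0, 1, 2, 10.

0, 1, 2, 10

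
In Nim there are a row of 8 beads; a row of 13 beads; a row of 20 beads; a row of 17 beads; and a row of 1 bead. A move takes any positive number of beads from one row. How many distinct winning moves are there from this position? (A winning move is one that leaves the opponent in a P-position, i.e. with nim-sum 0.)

3

Compute the nim-sum pairwise:
8 XOR 13 = 5
5 XOR 20 = 17
17 XOR 17 = 0
0 XOR 1 = 1
The overall nim-sum is X = 1. A row of size p has a winning move iff p XOR X < p (reduce it to p XOR X).
  8: 8 XOR 1 = 9 ≥ 8 — no move.
  13: 13 XOR 1 = 12 < 13 — winning move (to 12).
  20: 20 XOR 1 = 21 ≥ 20 — no move.
  17: 17 XOR 1 = 16 < 17 — winning move (to 16).
  1: 1 XOR 1 = 0 < 1 — winning move (to 0).
That gives 3 winning moves.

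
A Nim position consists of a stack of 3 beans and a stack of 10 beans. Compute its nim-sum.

Bitwise XOR of the heap sizes:
  0011  (3)
  1010  (10)
  ----
  1001  (9)

9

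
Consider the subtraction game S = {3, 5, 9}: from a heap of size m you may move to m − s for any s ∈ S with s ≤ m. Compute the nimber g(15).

1

Build the Grundy sequence with g(k) = mex{g(k−s) : s ∈ {3, 5, 9}, s ≤ k}:
k:     0  1  2  3  4  5  6  7  8  9 10 11 12 13 14 15
g(k):  0  0  0  1  1  1  2  2  0  3  3  1  0  2  0  1
So g(15) = 1.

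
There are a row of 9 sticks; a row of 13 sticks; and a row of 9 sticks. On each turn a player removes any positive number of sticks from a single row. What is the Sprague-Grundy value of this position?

13

Compute the nim-sum pairwise:
9 ⊕ 13 = 4
4 ⊕ 9 = 13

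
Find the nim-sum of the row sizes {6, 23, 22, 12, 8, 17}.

Nim-sum: 6 ⊕ 23 ⊕ 22 ⊕ 12 ⊕ 8 ⊕ 17 = 18.

18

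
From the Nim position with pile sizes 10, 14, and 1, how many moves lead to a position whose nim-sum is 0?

1

In binary:
  1010  (10)
  1110  (14)
  0001  (1)
  ----
  0101  (5)
The overall nim-sum is X = 5. A pile of size p has a winning move iff p XOR X < p (reduce it to p XOR X).
  10: 10 XOR 5 = 15 ≥ 10 — no move.
  14: 14 XOR 5 = 11 < 14 — winning move (to 11).
  1: 1 XOR 5 = 4 ≥ 1 — no move.
That gives 1 winning move.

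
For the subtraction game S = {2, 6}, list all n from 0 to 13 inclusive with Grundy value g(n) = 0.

0, 1, 4, 5, 8, 9, 12, 13

Grundy values for subtraction set {2, 6}:
g(0) = mex{} = 0
g(1) = mex{} = 0
g(2) = mex{0} = 1
g(3) = mex{0} = 1
g(4) = mex{1} = 0
g(5) = mex{1} = 0
g(6) = mex{0} = 1
g(7) = mex{0} = 1
g(8) = mex{1} = 0
g(9) = mex{1} = 0
g(10) = mex{0} = 1
g(11) = mex{0} = 1
g(12) = mex{1} = 0
g(13) = mex{1} = 0
The P-positions (g = 0) in 0..13 are 0, 1, 4, 5, 8, 9, 12, 13.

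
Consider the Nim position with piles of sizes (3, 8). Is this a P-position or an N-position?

Nim-sum: 3 XOR 8 = 11.
The nim-sum is 11 ≠ 0, so this is an N-position: the player to move can win.

N-position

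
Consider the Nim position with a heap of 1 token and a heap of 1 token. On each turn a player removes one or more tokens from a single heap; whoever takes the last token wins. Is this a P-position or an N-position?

Compute the nim-sum pairwise:
1 ⊕ 1 = 0
The nim-sum is 0, so this is a P-position: the player to move is in a losing position under optimal play.

P-position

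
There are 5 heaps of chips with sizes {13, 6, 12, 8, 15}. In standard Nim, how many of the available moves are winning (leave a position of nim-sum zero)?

Compute the nim-sum pairwise:
13 ⊕ 6 = 11
11 ⊕ 12 = 7
7 ⊕ 8 = 15
15 ⊕ 15 = 0
The nim-sum is already 0, so every move leaves a nonzero nim-sum — there are no winning moves.

0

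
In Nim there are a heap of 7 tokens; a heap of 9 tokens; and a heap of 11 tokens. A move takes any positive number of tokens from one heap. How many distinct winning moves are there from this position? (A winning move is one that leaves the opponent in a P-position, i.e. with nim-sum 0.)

1

Bitwise XOR of the heap sizes:
  0111  (7)
  1001  (9)
  1011  (11)
  ----
  0101  (5)
The overall nim-sum is X = 5. A heap of size p has a winning move iff p XOR X < p (reduce it to p XOR X).
  7: 7 XOR 5 = 2 < 7 — winning move (to 2).
  9: 9 XOR 5 = 12 ≥ 9 — no move.
  11: 11 XOR 5 = 14 ≥ 11 — no move.
That gives 1 winning move.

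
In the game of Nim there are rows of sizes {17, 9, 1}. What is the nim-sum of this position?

In binary:
  10001  (17)
  01001  (9)
  00001  (1)
  -----
  11001  (25)

25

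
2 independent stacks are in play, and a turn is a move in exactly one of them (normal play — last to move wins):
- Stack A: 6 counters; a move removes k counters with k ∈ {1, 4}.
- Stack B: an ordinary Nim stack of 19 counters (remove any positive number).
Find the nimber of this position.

18

Build the Grundy sequence for stack A with g(k) = mex{g(k−s) : s ∈ {1, 4}, s ≤ k}:
g(0) = mex{} = 0
g(1) = mex{0} = 1
g(2) = mex{1} = 0
g(3) = mex{0} = 1
g(4) = mex{0,1} = 2
g(5) = mex{1,2} = 0
g(6) = mex{0} = 1
So g(6) = 1.
Stack B is a plain Nim stack of size 19, so its Grundy value is 19.
By the Sprague-Grundy theorem, the Grundy value of a sum of independent games is the XOR of the component values.
Combined value = 1 XOR 19 = 18.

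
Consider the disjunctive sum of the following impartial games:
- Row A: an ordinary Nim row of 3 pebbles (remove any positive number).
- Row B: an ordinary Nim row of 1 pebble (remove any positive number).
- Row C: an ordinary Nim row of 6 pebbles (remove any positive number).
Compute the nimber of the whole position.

4

Row A is a plain Nim row of size 3, so its Grundy value is 3.
Row B is a plain Nim row of size 1, so its Grundy value is 1.
Row C is a plain Nim row of size 6, so its Grundy value is 6.
The value of a disjunctive sum is the nim-sum of the parts.
Combined value = 3 XOR 1 XOR 6 = 4.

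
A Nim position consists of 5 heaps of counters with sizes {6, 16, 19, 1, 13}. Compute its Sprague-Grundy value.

Nim-sum: 6 XOR 16 XOR 19 XOR 1 XOR 13 = 9.

9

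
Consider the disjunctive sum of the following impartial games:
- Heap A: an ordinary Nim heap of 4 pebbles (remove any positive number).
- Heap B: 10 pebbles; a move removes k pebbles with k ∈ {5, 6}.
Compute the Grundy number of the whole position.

6

Heap A is a plain Nim heap of size 4, so its Grundy value is 4.
For heap B, compute g(0), g(1), … with moves {5, 6}:
k:     0  1  2  3  4  5  6  7  8  9 10
g(k):  0  0  0  0  0  1  1  1  1  1  2
So g(10) = 2.
By the Sprague-Grundy theorem, the Grundy value of a sum of independent games is the XOR of the component values.
Combined value = 4 ⊕ 2 = 6.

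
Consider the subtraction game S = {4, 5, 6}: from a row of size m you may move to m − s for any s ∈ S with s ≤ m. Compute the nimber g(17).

1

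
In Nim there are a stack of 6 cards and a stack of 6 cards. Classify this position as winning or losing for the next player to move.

Losing position

In binary:
  110  (6)
  110  (6)
  ---
  000  (0)
The nim-sum is 0, so this is a P-position: the player to move is in a losing position under optimal play.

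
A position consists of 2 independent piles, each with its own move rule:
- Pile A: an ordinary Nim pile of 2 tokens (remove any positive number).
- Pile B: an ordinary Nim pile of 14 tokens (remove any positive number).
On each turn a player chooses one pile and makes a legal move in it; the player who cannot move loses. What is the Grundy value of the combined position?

12

Pile A is a plain Nim pile of size 2, so its Grundy value is 2.
Pile B is a plain Nim pile of size 14, so its Grundy value is 14.
The value of a disjunctive sum is the nim-sum of the parts.
Combined value = 2 ⊕ 14 = 12.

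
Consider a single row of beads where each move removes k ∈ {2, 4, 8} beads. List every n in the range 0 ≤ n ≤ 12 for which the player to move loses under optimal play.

Grundy values for subtraction set {2, 4, 8}:
k:     0  1  2  3  4  5  6  7  8  9 10 11 12
g(k):  0  0  1  1  2  2  0  0  1  1  2  2  0
The P-positions (g = 0) in 0..12 are 0, 1, 6, 7, 12.

0, 1, 6, 7, 12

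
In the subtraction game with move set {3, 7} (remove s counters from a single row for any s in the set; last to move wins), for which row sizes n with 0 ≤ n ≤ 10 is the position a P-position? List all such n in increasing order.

Grundy values for subtraction set {3, 7}:
k:     0  1  2  3  4  5  6  7  8  9 10
g(k):  0  0  0  1  1  1  0  2  2  1  0
The P-positions (g = 0) in 0..10 are 0, 1, 2, 6, 10.

0, 1, 2, 6, 10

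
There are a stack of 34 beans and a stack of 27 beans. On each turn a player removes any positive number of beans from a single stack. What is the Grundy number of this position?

In binary:
  100010  (34)
  011011  (27)
  ------
  111001  (57)

57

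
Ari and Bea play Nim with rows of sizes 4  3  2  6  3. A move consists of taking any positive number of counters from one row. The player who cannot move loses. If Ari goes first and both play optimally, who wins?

Bea wins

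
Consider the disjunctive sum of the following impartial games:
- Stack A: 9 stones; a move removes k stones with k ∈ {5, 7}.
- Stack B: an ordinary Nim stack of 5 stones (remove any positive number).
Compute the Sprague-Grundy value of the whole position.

4

For stack A, compute g(0), g(1), … with moves {5, 7}:
k:     0  1  2  3  4  5  6  7  8  9
g(k):  0  0  0  0  0  1  1  1  1  1
So g(9) = 1.
Stack B is a plain Nim stack of size 5, so its Grundy value is 5.
By the Sprague-Grundy theorem, the Grundy value of a sum of independent games is the XOR of the component values.
Combined value = 1 XOR 5 = 4.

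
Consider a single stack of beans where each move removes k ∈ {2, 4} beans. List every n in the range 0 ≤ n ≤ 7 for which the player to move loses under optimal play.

0, 1, 6, 7

Compute g(0), g(1), … for moves {2, 4}:
g(0) = mex{} = 0
g(1) = mex{} = 0
g(2) = mex{0} = 1
g(3) = mex{0} = 1
g(4) = mex{0,1} = 2
g(5) = mex{0,1} = 2
g(6) = mex{1,2} = 0
g(7) = mex{1,2} = 0
The P-positions (g = 0) in 0..7 are 0, 1, 6, 7.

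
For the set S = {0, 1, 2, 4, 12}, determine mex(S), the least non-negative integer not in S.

The values 0, 1, 2 are all present; 3 is the first non-negative integer missing from the set.

3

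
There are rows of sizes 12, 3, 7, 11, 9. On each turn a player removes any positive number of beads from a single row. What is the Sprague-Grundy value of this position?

Nim-sum: 12 XOR 3 XOR 7 XOR 11 XOR 9 = 10.

10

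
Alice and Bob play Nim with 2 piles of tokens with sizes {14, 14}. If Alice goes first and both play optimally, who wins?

Bob wins

Nim-sum: 14 ⊕ 14 = 0.
The nim-sum is 0, so this is a P-position: the player to move is in a losing position under optimal play; Alice is about to move from it and so loses — Bob wins.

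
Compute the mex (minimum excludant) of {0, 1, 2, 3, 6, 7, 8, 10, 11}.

4

The values 0, 1, 2, 3 are all present; 4 is the first non-negative integer missing from the set.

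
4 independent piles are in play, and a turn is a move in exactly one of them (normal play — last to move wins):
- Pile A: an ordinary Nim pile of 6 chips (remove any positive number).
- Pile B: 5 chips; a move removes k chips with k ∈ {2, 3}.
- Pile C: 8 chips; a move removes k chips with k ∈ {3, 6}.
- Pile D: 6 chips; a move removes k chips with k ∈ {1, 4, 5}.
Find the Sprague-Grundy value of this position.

6

Pile A is a plain Nim pile of size 6, so its Grundy value is 6.
Grundy values for pile B (subtraction set {2, 3}):
g(0) = mex{} = 0
g(1) = mex{} = 0
g(2) = mex{0} = 1
g(3) = mex{0} = 1
g(4) = mex{0,1} = 2
g(5) = mex{1} = 0
So g(5) = 0.
For pile C, compute g(0), g(1), … with moves {3, 6}:
k:     0  1  2  3  4  5  6  7  8
g(k):  0  0  0  1  1  1  2  2  2
So g(8) = 2.
Build the Grundy sequence for pile D with g(k) = mex{g(k−s) : s ∈ {1, 4, 5}, s ≤ k}:
k:     0  1  2  3  4  5  6
g(k):  0  1  0  1  2  3  2
So g(6) = 2.
The value of a disjunctive sum is the nim-sum of the parts.
Combined value = 6 XOR 0 XOR 2 XOR 2 = 6.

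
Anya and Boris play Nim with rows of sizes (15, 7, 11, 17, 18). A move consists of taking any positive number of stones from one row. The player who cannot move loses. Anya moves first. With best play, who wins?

Boris wins

Nim-sum: 15 ⊕ 7 ⊕ 11 ⊕ 17 ⊕ 18 = 0.
The nim-sum is 0, so this is a P-position: the player to move is in a losing position under optimal play; Anya is about to move from it and so loses — Boris wins.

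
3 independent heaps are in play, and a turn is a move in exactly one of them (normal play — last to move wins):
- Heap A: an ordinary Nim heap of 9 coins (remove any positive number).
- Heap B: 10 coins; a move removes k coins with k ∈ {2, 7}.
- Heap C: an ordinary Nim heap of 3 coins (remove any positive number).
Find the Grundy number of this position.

Heap A is a plain Nim heap of size 9, so its Grundy value is 9.
Build the Grundy sequence for heap B with g(k) = mex{g(k−s) : s ∈ {2, 7}, s ≤ k}:
k:     0  1  2  3  4  5  6  7  8  9 10
g(k):  0  0  1  1  0  0  1  1  2  0  0
So g(10) = 0.
Heap C is a plain Nim heap of size 3, so its Grundy value is 3.
The value of a disjunctive sum is the nim-sum of the parts.
Combined value = 9 ⊕ 0 ⊕ 3 = 10.

10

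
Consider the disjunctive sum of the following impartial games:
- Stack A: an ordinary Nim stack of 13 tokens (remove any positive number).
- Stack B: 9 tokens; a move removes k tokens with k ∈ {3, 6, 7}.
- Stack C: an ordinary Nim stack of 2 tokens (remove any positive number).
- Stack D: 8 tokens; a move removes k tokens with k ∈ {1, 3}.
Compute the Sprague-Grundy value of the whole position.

12

Stack A is a plain Nim stack of size 13, so its Grundy value is 13.
Build the Grundy sequence for stack B with g(k) = mex{g(k−s) : s ∈ {3, 6, 7}, s ≤ k}:
g(0) = mex{} = 0
g(1) = mex{} = 0
g(2) = mex{} = 0
g(3) = mex{0} = 1
g(4) = mex{0} = 1
g(5) = mex{0} = 1
g(6) = mex{0,1} = 2
g(7) = mex{0,1} = 2
g(8) = mex{0,1} = 2
g(9) = mex{0,1,2} = 3
So g(9) = 3.
Stack C is a plain Nim stack of size 2, so its Grundy value is 2.
Build the Grundy sequence for stack D with g(k) = mex{g(k−s) : s ∈ {1, 3}, s ≤ k}:
k:     0  1  2  3  4  5  6  7  8
g(k):  0  1  0  1  0  1  0  1  0
So g(8) = 0.
The value of a disjunctive sum is the nim-sum of the parts.
Combined value = 13 XOR 3 XOR 2 XOR 0 = 12.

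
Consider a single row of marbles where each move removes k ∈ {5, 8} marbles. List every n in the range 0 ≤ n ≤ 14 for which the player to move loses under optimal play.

0, 1, 2, 3, 4, 13, 14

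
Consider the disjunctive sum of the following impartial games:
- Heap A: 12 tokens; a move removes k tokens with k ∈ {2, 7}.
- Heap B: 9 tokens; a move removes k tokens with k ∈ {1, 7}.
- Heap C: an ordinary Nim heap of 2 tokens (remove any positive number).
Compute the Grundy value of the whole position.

2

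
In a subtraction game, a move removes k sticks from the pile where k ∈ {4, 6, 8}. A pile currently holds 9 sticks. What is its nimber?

2

Grundy values for subtraction set {4, 6, 8}:
g(0) = mex{} = 0
g(1) = mex{} = 0
g(2) = mex{} = 0
g(3) = mex{} = 0
g(4) = mex{0} = 1
g(5) = mex{0} = 1
g(6) = mex{0} = 1
g(7) = mex{0} = 1
g(8) = mex{0,1} = 2
g(9) = mex{0,1} = 2
So g(9) = 2.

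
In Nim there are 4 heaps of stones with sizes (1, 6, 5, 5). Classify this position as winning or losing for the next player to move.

Winning position

Compute the nim-sum pairwise:
1 XOR 6 = 7
7 XOR 5 = 2
2 XOR 5 = 7
The nim-sum is 7 ≠ 0, so this is an N-position: the player to move can win.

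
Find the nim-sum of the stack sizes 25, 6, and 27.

4

Compute the nim-sum pairwise:
25 XOR 6 = 31
31 XOR 27 = 4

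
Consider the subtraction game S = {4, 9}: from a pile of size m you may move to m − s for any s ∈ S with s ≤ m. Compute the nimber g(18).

1

Compute g(0), g(1), … for moves {4, 9}:
k:     0  1  2  3  4  5  6  7  8  9 10 11 12 13 14 15 16 17 18
g(k):  0  0  0  0  1  1  1  1  0  2  2  2  1  0  0  0  0  1  1
So g(18) = 1.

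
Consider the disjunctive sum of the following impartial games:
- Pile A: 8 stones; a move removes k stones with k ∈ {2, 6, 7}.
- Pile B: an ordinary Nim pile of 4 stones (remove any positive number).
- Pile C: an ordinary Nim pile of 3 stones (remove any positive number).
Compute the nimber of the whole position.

For pile A, compute g(0), g(1), … with moves {2, 6, 7}:
g(0) = mex{} = 0
g(1) = mex{} = 0
g(2) = mex{0} = 1
g(3) = mex{0} = 1
g(4) = mex{1} = 0
g(5) = mex{1} = 0
g(6) = mex{0} = 1
g(7) = mex{0} = 1
g(8) = mex{0,1} = 2
So g(8) = 2.
Pile B is a plain Nim pile of size 4, so its Grundy value is 4.
Pile C is a plain Nim pile of size 3, so its Grundy value is 3.
By the Sprague-Grundy theorem, the Grundy value of a sum of independent games is the XOR of the component values.
Combined value = 2 ⊕ 4 ⊕ 3 = 5.

5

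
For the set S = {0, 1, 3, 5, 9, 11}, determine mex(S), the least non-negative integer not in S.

2

The values 0, 1 are all present; 2 is the first non-negative integer missing from the set.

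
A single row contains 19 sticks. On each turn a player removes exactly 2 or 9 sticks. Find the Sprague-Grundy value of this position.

0

Grundy values for subtraction set {2, 9}:
k:     0  1  2  3  4  5  6  7  8  9 10 11 12 13 14 15 16 17 18 19
g(k):  0  0  1  1  0  0  1  1  0  2  1  0  0  1  1  0  0  1  1  0
So g(19) = 0.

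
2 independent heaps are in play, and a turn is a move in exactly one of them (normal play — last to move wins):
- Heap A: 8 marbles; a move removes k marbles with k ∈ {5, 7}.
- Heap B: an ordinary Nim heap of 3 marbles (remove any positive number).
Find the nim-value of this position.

Grundy values for heap A (subtraction set {5, 7}):
g(0) = mex{} = 0
g(1) = mex{} = 0
g(2) = mex{} = 0
g(3) = mex{} = 0
g(4) = mex{} = 0
g(5) = mex{0} = 1
g(6) = mex{0} = 1
g(7) = mex{0} = 1
g(8) = mex{0} = 1
So g(8) = 1.
Heap B is a plain Nim heap of size 3, so its Grundy value is 3.
By the Sprague-Grundy theorem, the Grundy value of a sum of independent games is the XOR of the component values.
Combined value = 1 XOR 3 = 2.

2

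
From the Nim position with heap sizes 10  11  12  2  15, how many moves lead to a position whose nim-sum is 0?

Nim-sum: 10 ⊕ 11 ⊕ 12 ⊕ 2 ⊕ 15 = 0.
The nim-sum is already 0, so every move leaves a nonzero nim-sum — there are no winning moves.

0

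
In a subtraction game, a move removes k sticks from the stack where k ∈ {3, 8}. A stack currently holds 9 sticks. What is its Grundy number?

Build the Grundy sequence with g(k) = mex{g(k−s) : s ∈ {3, 8}, s ≤ k}:
g(0) = mex{} = 0
g(1) = mex{} = 0
g(2) = mex{} = 0
g(3) = mex{0} = 1
g(4) = mex{0} = 1
g(5) = mex{0} = 1
g(6) = mex{1} = 0
g(7) = mex{1} = 0
g(8) = mex{0,1} = 2
g(9) = mex{0} = 1
So g(9) = 1.

1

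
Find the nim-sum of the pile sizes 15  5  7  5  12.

4

Compute the nim-sum pairwise:
15 ⊕ 5 = 10
10 ⊕ 7 = 13
13 ⊕ 5 = 8
8 ⊕ 12 = 4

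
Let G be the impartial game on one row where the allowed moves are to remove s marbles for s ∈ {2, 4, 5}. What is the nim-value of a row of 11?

2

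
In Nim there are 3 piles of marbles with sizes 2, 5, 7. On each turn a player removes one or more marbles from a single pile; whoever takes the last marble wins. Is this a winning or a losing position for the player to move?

Nim-sum: 2 ^ 5 ^ 7 = 0.
The nim-sum is 0, so this is a P-position: the player to move is in a losing position under optimal play.

Losing position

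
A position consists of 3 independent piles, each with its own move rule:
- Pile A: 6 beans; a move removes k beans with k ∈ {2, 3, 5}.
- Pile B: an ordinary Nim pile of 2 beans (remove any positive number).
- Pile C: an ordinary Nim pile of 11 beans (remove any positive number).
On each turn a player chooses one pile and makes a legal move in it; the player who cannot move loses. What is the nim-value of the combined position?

For pile A, compute g(0), g(1), … with moves {2, 3, 5}:
g(0) = mex{} = 0
g(1) = mex{} = 0
g(2) = mex{0} = 1
g(3) = mex{0} = 1
g(4) = mex{0,1} = 2
g(5) = mex{0,1} = 2
g(6) = mex{0,1,2} = 3
So g(6) = 3.
Pile B is a plain Nim pile of size 2, so its Grundy value is 2.
Pile C is a plain Nim pile of size 11, so its Grundy value is 11.
By the Sprague-Grundy theorem, the Grundy value of a sum of independent games is the XOR of the component values.
Combined value = 3 ⊕ 2 ⊕ 11 = 10.

10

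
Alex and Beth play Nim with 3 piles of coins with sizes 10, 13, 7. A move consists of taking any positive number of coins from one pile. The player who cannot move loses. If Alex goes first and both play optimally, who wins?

Write each in binary and XOR column by column:
  1010  (10)
  1101  (13)
  0111  (7)
  ----
  0000  (0)
The nim-sum is 0, so this is a P-position: the player to move is in a losing position under optimal play; Alex is about to move from it and so loses — Beth wins.

Beth wins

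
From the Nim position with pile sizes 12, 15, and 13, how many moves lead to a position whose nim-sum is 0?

3

Nim-sum: 12 XOR 15 XOR 13 = 14.
The overall nim-sum is X = 14. A pile of size p has a winning move iff p XOR X < p (reduce it to p XOR X).
  12: 12 XOR 14 = 2 < 12 — winning move (to 2).
  15: 15 XOR 14 = 1 < 15 — winning move (to 1).
  13: 13 XOR 14 = 3 < 13 — winning move (to 3).
That gives 3 winning moves.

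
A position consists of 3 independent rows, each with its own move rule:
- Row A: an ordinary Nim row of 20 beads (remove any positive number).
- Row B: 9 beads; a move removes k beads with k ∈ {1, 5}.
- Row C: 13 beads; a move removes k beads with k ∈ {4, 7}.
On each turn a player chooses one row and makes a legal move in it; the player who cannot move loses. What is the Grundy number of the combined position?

Row A is a plain Nim row of size 20, so its Grundy value is 20.
Build the Grundy sequence for row B with g(k) = mex{g(k−s) : s ∈ {1, 5}, s ≤ k}:
g(0) = mex{} = 0
g(1) = mex{0} = 1
g(2) = mex{1} = 0
g(3) = mex{0} = 1
g(4) = mex{1} = 0
g(5) = mex{0} = 1
g(6) = mex{1} = 0
g(7) = mex{0} = 1
g(8) = mex{1} = 0
g(9) = mex{0} = 1
So g(9) = 1.
For row C, compute g(0), g(1), … with moves {4, 7}:
g(0) = mex{} = 0
g(1) = mex{} = 0
g(2) = mex{} = 0
g(3) = mex{} = 0
g(4) = mex{0} = 1
g(5) = mex{0} = 1
g(6) = mex{0} = 1
g(7) = mex{0} = 1
g(8) = mex{0,1} = 2
g(9) = mex{0,1} = 2
g(10) = mex{0,1} = 2
g(11) = mex{1} = 0
g(12) = mex{1,2} = 0
g(13) = mex{1,2} = 0
So g(13) = 0.
By the Sprague-Grundy theorem, the Grundy value of a sum of independent games is the XOR of the component values.
Combined value = 20 ⊕ 1 ⊕ 0 = 21.

21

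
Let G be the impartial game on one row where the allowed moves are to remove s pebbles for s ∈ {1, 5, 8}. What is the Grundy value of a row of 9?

3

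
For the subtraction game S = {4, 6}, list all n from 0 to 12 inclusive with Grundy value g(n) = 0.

0, 1, 2, 3, 10, 11, 12

Build the Grundy sequence with g(k) = mex{g(k−s) : s ∈ {4, 6}, s ≤ k}:
k:     0  1  2  3  4  5  6  7  8  9 10 11 12
g(k):  0  0  0  0  1  1  1  1  2  2  0  0  0
The P-positions (g = 0) in 0..12 are 0, 1, 2, 3, 10, 11, 12.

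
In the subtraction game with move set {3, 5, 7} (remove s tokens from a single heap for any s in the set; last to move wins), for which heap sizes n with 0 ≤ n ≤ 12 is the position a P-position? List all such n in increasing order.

0, 1, 2, 10, 11, 12

Compute g(0), g(1), … for moves {3, 5, 7}:
k:     0  1  2  3  4  5  6  7  8  9 10 11 12
g(k):  0  0  0  1  1  1  2  2  2  3  0  0  0
The P-positions (g = 0) in 0..12 are 0, 1, 2, 10, 11, 12.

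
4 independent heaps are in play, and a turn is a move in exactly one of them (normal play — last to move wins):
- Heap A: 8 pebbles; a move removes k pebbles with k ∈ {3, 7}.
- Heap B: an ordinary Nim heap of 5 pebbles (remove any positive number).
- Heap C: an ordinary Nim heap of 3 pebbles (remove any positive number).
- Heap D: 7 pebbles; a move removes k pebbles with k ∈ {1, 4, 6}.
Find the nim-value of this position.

Grundy values for heap A (subtraction set {3, 7}):
g(0) = mex{} = 0
g(1) = mex{} = 0
g(2) = mex{} = 0
g(3) = mex{0} = 1
g(4) = mex{0} = 1
g(5) = mex{0} = 1
g(6) = mex{1} = 0
g(7) = mex{0,1} = 2
g(8) = mex{0,1} = 2
So g(8) = 2.
Heap B is a plain Nim heap of size 5, so its Grundy value is 5.
Heap C is a plain Nim heap of size 3, so its Grundy value is 3.
Build the Grundy sequence for heap D with g(k) = mex{g(k−s) : s ∈ {1, 4, 6}, s ≤ k}:
k:     0  1  2  3  4  5  6  7
g(k):  0  1  0  1  2  0  1  0
So g(7) = 0.
The value of a disjunctive sum is the nim-sum of the parts.
Combined value = 2 XOR 5 XOR 3 XOR 0 = 4.

4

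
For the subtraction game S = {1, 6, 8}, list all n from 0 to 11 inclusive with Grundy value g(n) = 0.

0, 2, 4, 7, 9, 11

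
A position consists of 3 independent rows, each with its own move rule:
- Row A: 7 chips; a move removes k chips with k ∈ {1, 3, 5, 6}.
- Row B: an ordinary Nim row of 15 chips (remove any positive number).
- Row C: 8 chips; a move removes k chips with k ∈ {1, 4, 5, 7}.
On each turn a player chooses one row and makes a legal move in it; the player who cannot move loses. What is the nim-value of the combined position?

Grundy values for row A (subtraction set {1, 3, 5, 6}):
g(0) = mex{} = 0
g(1) = mex{0} = 1
g(2) = mex{1} = 0
g(3) = mex{0} = 1
g(4) = mex{1} = 0
g(5) = mex{0} = 1
g(6) = mex{0,1} = 2
g(7) = mex{0,1,2} = 3
So g(7) = 3.
Row B is a plain Nim row of size 15, so its Grundy value is 15.
Grundy values for row C (subtraction set {1, 4, 5, 7}):
k:     0  1  2  3  4  5  6  7  8
g(k):  0  1  0  1  2  3  2  3  0
So g(8) = 0.
By the Sprague-Grundy theorem, the Grundy value of a sum of independent games is the XOR of the component values.
Combined value = 3 XOR 15 XOR 0 = 12.

12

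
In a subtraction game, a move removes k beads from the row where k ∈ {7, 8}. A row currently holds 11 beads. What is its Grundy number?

1

Compute g(0), g(1), … for moves {7, 8}:
g(0) = mex{} = 0
g(1) = mex{} = 0
g(2) = mex{} = 0
g(3) = mex{} = 0
g(4) = mex{} = 0
g(5) = mex{} = 0
g(6) = mex{} = 0
g(7) = mex{0} = 1
g(8) = mex{0} = 1
g(9) = mex{0} = 1
g(10) = mex{0} = 1
g(11) = mex{0} = 1
So g(11) = 1.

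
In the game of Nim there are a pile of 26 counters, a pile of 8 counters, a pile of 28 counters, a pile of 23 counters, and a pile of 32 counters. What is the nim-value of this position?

57

Compute the nim-sum pairwise:
26 ⊕ 8 = 18
18 ⊕ 28 = 14
14 ⊕ 23 = 25
25 ⊕ 32 = 57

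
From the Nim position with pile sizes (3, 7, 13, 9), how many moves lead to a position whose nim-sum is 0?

0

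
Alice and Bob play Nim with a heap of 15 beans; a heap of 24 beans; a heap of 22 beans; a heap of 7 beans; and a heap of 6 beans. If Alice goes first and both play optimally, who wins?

Bitwise XOR of the heap sizes:
  01111  (15)
  11000  (24)
  10110  (22)
  00111  (7)
  00110  (6)
  -----
  00000  (0)
The nim-sum is 0, so this is a P-position: the player to move is in a losing position under optimal play; Alice is about to move from it and so loses — Bob wins.

Bob wins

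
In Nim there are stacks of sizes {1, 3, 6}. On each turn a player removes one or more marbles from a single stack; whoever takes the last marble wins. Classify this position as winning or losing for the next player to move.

Write each in binary and XOR column by column:
  001  (1)
  011  (3)
  110  (6)
  ---
  100  (4)
The nim-sum is 4 ≠ 0, so this is an N-position: the player to move can win.

Winning position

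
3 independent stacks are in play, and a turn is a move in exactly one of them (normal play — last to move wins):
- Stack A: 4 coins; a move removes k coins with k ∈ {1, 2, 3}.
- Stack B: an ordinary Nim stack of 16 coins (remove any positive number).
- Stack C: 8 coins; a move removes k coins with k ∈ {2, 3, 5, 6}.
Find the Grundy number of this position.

16

Grundy values for stack A (subtraction set {1, 2, 3}):
g(0) = mex{} = 0
g(1) = mex{0} = 1
g(2) = mex{0,1} = 2
g(3) = mex{0,1,2} = 3
g(4) = mex{1,2,3} = 0
So g(4) = 0.
Stack B is a plain Nim stack of size 16, so its Grundy value is 16.
For stack C, compute g(0), g(1), … with moves {2, 3, 5, 6}:
k:     0  1  2  3  4  5  6  7  8
g(k):  0  0  1  1  2  2  3  3  0
So g(8) = 0.
By the Sprague-Grundy theorem, the Grundy value of a sum of independent games is the XOR of the component values.
Combined value = 0 ⊕ 16 ⊕ 0 = 16.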